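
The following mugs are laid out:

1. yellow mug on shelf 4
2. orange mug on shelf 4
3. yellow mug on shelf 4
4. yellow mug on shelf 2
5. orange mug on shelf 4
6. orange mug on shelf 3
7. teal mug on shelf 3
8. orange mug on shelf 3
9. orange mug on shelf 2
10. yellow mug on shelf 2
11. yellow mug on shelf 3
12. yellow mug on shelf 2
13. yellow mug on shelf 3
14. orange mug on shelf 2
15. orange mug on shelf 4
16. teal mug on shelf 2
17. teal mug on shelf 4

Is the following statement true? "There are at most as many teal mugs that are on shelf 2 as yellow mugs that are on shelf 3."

True

There is 1 teal mug on shelf 2.
There are 2 yellow mugs on shelf 3.
The claim requires 1 ≤ 2, which holds.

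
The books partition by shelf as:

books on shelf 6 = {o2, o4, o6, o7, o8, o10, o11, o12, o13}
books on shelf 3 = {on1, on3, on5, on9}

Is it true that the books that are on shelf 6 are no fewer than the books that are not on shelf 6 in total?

There are 9 books on shelf 6.
There are 4 books that are not on shelf 6.
The claim requires 9 ≥ 4, which holds.

True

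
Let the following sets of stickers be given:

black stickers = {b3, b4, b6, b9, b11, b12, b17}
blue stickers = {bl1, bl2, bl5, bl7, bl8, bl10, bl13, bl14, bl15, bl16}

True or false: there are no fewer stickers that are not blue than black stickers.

There are 7 stickers that are not blue.
There are 7 black stickers.
The claim requires 7 ≥ 7, which holds.

True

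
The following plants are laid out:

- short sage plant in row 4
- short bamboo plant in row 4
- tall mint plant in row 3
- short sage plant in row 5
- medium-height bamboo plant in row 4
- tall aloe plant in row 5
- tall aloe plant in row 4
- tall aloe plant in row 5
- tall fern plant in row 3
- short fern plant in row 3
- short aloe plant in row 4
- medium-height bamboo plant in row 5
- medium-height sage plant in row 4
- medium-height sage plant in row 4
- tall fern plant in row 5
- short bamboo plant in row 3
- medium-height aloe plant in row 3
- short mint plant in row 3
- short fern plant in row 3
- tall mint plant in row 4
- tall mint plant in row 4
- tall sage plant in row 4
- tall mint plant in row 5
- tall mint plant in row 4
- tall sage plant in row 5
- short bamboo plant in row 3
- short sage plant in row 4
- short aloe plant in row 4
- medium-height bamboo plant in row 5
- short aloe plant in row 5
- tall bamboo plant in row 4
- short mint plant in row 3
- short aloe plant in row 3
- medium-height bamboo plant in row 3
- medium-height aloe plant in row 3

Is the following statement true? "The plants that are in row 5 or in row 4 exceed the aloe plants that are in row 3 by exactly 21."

False

There are 23 plants in row 5 or in row 4.
There are 3 aloe plants in row 3.
The claim requires 23 − 3 (= 20) to equal 21, which does not hold.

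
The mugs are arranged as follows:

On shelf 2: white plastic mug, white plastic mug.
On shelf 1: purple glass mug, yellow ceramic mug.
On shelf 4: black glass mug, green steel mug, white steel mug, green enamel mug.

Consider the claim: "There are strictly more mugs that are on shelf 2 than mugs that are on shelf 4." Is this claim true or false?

False

mugs on shelf 2: 2.
mugs on shelf 4: 4.
The claim requires 2 > 4, which does not hold.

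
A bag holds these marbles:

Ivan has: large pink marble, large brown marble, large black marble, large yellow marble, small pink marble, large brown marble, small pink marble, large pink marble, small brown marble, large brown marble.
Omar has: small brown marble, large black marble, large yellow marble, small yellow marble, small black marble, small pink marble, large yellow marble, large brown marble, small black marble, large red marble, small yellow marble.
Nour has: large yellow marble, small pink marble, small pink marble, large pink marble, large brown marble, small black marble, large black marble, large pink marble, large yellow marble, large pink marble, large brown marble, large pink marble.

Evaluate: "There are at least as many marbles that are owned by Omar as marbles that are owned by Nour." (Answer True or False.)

False

|marbles owned by Omar| = 11.
|marbles owned by Nour| = 12.
The claim requires 11 ≥ 12, which does not hold.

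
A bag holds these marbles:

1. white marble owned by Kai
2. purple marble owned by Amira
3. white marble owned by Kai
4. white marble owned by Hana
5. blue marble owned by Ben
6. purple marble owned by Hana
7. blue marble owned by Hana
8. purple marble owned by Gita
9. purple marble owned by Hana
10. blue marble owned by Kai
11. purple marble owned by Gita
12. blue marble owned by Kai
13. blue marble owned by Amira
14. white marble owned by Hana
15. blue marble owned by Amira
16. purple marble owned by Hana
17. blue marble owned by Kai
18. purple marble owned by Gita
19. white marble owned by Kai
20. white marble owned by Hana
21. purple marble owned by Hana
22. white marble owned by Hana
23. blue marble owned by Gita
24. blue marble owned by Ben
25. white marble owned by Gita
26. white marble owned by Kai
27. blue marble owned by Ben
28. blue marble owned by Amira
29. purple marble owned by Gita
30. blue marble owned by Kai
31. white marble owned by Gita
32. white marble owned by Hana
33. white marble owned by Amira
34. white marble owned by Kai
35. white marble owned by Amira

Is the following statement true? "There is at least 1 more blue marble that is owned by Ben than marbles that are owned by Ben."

|blue marbles owned by Ben| = 3.
|marbles owned by Ben| = 3.
The claim requires 3 − 3 = 0 ≥ 1, which does not hold.

False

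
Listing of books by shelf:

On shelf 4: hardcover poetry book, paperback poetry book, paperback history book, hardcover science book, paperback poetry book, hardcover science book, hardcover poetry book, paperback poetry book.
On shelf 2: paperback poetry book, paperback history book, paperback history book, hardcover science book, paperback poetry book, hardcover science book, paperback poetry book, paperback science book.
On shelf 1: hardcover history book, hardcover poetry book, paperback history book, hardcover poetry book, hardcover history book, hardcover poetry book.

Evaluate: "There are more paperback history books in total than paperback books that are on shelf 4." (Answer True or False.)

False

There are 4 paperback history books.
There are 4 paperback books on shelf 4.
The claim requires 4 > 4, which does not hold.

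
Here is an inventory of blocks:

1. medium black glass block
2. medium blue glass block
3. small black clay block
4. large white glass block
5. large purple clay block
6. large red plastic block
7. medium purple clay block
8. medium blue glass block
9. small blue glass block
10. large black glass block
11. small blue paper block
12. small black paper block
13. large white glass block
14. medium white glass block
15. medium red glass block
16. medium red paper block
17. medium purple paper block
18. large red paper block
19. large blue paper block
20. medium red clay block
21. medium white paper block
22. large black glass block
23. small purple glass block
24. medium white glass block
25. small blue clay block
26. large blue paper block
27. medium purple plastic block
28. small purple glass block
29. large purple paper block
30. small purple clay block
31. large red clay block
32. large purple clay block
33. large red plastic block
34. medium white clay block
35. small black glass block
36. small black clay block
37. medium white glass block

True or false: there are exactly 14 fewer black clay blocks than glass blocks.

|black clay blocks| = 2.
|glass blocks| = 15.
The claim requires 15 − 2 (= 13) to equal 14, which does not hold.

False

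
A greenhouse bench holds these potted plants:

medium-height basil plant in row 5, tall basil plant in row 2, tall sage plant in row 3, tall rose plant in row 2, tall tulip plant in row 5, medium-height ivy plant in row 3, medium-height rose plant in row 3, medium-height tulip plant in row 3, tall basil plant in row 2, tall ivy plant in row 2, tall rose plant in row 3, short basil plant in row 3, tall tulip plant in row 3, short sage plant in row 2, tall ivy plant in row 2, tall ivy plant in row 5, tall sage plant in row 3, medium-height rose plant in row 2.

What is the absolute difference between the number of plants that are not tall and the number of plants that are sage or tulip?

plants that are not tall: 7. plants that are sage or tulip: 6.
|7 − 6| = 7 − 6 = 1.

1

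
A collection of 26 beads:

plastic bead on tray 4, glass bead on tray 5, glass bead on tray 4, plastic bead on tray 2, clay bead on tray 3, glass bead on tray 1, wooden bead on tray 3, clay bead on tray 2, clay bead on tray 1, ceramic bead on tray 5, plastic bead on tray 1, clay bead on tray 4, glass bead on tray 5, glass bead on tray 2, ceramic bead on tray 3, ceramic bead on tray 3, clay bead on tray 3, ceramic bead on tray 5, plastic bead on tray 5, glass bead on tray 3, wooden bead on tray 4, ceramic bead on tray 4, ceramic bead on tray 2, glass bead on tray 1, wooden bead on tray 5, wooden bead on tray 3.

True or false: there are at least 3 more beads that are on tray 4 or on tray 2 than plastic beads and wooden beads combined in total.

There are 9 beads on tray 4 or on tray 2.
plastic beads: 4; wooden beads: 4; combined: 4 + 4 = 8.
The claim requires 9 − 8 = 1 ≥ 3, which does not hold.

False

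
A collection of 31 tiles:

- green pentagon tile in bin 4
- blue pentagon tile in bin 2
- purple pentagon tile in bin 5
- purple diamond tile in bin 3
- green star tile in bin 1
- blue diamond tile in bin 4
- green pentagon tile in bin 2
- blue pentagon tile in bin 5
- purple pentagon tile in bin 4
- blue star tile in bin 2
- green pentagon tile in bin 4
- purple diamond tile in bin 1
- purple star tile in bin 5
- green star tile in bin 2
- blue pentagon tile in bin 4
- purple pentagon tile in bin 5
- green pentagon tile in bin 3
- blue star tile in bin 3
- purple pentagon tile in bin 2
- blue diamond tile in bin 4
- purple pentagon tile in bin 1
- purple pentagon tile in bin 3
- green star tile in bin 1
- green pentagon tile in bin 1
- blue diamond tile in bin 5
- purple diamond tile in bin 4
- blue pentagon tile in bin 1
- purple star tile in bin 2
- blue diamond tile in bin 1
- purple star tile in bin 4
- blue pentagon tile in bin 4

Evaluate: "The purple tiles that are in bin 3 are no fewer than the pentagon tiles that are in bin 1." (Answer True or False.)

False

|purple tiles in bin 3| = 2.
|pentagon tiles in bin 1| = 3.
The claim requires 2 ≥ 3, which does not hold.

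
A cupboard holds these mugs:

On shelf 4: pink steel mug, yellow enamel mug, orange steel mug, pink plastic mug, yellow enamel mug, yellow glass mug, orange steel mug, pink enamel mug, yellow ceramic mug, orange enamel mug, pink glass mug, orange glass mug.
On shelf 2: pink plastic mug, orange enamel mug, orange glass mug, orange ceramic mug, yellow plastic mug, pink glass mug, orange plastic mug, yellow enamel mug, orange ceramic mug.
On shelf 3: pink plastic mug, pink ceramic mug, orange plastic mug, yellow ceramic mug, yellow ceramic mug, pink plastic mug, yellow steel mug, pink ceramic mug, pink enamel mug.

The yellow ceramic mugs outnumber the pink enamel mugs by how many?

1

yellow ceramic mugs: 3.
pink enamel mugs: 2.
3 − 2 = 1.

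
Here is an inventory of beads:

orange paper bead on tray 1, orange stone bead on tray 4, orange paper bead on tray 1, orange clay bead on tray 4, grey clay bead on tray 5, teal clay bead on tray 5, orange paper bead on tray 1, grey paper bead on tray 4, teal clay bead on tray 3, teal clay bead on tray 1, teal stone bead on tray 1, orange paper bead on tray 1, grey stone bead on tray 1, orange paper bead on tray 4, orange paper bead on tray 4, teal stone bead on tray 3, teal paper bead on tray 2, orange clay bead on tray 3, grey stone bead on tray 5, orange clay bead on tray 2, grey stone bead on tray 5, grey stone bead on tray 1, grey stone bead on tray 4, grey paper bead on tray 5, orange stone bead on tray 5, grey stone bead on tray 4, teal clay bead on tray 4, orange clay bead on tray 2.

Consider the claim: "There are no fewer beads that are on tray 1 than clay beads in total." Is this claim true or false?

False

There are 8 beads on tray 1.
There are 9 clay beads.
The claim requires 8 ≥ 9, which does not hold.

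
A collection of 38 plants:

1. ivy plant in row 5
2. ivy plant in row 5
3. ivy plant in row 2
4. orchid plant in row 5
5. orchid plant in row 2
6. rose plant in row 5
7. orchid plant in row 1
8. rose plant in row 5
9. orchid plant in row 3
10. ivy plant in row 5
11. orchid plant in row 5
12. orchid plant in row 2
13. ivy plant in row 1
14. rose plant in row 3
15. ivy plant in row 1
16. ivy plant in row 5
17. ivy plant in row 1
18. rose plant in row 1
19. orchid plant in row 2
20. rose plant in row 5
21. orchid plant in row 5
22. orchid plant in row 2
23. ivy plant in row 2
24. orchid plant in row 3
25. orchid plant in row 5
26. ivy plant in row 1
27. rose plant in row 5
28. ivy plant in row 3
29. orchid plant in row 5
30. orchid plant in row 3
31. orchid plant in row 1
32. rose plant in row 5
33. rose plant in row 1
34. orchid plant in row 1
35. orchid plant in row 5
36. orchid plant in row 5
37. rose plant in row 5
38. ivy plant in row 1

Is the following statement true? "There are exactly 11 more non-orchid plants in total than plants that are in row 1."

|non-orchid plants| = 21.
|plants in row 1| = 10.
The claim requires 21 − 10 (= 11) to equal 11, which holds.

True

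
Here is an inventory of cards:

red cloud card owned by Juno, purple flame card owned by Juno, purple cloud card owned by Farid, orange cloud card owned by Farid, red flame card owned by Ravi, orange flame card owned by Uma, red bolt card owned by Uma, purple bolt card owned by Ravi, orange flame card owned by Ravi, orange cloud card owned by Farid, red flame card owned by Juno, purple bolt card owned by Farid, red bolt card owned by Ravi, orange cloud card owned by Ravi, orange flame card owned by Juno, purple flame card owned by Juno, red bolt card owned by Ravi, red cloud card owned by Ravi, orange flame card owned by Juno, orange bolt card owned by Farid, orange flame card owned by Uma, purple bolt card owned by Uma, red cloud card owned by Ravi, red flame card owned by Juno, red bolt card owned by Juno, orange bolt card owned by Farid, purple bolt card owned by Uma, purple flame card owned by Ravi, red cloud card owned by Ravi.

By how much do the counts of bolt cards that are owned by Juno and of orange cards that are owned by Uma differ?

bolt cards owned by Juno: 1. orange cards owned by Uma: 2.
|1 − 2| = 2 − 1 = 1.

1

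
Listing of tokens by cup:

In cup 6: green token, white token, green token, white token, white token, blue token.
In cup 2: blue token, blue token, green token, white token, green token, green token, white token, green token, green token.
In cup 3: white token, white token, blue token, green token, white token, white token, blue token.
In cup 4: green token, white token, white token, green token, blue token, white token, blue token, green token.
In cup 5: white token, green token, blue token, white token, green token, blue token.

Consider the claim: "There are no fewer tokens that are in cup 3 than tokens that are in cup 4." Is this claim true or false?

|tokens in cup 3| = 7.
|tokens in cup 4| = 8.
The claim requires 7 ≥ 8, which does not hold.

False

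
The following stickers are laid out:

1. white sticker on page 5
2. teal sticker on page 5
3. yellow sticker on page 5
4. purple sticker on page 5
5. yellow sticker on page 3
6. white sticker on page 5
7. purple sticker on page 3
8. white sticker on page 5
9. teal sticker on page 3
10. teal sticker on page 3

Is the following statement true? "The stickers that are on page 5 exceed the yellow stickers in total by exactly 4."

True

There are 6 stickers on page 5.
There are 2 yellow stickers.
The claim requires 6 − 2 (= 4) to equal 4, which holds.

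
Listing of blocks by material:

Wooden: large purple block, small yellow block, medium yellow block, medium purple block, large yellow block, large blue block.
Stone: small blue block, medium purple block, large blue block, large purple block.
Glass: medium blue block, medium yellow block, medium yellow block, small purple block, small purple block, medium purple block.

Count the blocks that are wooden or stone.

10

stone: 4; wooden: 6; together 4 + 6 = 10.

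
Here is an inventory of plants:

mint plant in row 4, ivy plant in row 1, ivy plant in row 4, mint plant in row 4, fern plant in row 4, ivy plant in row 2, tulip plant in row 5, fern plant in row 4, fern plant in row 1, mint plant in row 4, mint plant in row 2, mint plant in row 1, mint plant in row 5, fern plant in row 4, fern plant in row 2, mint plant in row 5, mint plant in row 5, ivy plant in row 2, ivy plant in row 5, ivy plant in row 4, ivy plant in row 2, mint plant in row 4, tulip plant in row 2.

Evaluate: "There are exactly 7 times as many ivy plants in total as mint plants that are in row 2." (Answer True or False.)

True

There are 7 ivy plants.
There is 1 mint plant in row 2.
The claim requires 7 = 7 × 1 = 7, which holds.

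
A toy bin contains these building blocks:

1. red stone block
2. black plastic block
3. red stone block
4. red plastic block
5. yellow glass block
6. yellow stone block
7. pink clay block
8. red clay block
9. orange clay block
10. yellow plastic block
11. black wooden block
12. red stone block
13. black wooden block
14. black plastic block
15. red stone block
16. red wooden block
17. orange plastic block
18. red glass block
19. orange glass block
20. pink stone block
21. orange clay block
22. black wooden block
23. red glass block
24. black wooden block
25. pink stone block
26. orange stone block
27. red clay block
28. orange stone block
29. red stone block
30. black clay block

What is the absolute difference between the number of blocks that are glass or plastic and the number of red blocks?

2

blocks that are glass or plastic: 9. red blocks: 11.
|9 − 11| = 11 − 9 = 2.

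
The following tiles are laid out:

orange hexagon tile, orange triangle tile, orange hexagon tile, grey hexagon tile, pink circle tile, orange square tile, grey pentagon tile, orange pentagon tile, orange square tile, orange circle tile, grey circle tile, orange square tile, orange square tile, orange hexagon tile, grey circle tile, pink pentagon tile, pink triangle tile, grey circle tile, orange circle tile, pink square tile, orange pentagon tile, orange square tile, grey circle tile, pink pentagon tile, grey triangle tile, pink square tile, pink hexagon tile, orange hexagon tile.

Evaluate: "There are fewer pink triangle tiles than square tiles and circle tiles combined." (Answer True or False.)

True

pink triangle tiles: 1.
square tiles: 7; circle tiles: 7; combined: 7 + 7 = 14.
The claim requires 1 < 14, which holds.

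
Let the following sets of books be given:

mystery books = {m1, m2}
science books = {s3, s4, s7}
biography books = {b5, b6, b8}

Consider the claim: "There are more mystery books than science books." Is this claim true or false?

|mystery books| = 2.
|science books| = 3.
The claim requires 2 > 3, which does not hold.

False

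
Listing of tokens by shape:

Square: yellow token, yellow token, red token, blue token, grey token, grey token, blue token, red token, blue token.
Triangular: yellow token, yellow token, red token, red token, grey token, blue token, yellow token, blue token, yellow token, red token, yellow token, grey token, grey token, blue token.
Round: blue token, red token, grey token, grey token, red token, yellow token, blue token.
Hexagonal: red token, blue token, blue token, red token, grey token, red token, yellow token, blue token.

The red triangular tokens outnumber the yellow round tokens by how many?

2

red triangular tokens: 3.
yellow round tokens: 1.
3 − 1 = 2.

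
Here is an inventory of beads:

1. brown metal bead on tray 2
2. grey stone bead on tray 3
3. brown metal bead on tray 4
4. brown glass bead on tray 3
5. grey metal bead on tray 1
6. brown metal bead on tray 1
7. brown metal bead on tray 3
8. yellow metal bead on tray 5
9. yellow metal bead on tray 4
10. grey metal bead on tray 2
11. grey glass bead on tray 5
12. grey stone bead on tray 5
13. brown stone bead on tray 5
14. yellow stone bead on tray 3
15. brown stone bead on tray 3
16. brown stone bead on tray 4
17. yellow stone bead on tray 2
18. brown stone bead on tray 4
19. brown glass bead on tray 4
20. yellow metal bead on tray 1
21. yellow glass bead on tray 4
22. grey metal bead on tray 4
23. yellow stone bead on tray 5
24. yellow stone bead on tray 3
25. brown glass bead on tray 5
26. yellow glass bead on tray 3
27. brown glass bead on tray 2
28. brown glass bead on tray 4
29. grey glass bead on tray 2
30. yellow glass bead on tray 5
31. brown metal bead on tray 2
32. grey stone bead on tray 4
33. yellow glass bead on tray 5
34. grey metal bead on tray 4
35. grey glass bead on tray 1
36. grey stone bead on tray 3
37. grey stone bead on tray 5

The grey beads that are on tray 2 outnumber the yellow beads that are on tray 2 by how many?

grey beads on tray 2: 2.
yellow beads on tray 2: 1.
2 − 1 = 1.

1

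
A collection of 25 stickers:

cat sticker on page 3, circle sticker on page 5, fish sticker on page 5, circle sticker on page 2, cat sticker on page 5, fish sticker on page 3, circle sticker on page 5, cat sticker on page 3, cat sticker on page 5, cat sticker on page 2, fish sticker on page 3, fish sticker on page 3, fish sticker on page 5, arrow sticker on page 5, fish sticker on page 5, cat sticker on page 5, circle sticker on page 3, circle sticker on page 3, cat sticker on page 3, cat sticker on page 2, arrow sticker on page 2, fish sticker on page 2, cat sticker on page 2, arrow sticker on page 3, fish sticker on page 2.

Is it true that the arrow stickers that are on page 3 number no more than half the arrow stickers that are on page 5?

False

|arrow stickers on page 3| = 1.
|arrow stickers on page 5| = 1.
The claim requires 2 × 1 = 2 ≤ 1, which does not hold.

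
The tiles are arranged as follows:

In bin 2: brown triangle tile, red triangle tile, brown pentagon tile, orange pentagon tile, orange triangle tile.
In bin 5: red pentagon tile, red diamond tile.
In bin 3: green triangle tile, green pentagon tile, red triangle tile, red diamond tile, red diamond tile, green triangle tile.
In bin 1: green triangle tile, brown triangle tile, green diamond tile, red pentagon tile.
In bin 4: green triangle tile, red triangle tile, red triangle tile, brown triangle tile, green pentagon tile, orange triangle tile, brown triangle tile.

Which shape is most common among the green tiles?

triangle

Counts by shape (restricted to green tiles): triangle 4, pentagon 2, diamond 1.
The maximum is 4, held uniquely by triangle.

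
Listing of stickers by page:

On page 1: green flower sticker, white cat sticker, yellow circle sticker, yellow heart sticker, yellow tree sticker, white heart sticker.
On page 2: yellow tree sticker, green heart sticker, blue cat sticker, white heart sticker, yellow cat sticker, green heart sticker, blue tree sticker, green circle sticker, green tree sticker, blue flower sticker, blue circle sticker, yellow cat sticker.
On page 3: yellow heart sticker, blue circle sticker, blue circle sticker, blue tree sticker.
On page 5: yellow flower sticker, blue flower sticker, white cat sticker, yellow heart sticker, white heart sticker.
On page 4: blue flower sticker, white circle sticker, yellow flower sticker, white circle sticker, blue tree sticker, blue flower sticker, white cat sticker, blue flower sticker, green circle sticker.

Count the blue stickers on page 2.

4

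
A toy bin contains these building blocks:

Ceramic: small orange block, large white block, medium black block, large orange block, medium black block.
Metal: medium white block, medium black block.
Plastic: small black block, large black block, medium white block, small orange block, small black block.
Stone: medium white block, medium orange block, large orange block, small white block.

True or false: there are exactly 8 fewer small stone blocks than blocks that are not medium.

There is 1 small stone block.
There are 9 blocks that are not medium.
The claim requires 9 − 1 (= 8) to equal 8, which holds.

True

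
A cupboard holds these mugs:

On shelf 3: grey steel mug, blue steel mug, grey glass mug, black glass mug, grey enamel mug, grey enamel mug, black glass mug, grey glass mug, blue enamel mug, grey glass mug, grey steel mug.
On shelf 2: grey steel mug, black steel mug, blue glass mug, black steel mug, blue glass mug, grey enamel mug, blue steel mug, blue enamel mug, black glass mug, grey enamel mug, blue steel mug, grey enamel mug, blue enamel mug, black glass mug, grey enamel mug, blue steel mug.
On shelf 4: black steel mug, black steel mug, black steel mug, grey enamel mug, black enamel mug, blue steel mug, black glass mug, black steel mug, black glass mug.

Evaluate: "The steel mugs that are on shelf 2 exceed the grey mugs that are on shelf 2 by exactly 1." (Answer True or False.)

There are 6 steel mugs on shelf 2.
There are 5 grey mugs on shelf 2.
The claim requires 6 − 5 (= 1) to equal 1, which holds.

True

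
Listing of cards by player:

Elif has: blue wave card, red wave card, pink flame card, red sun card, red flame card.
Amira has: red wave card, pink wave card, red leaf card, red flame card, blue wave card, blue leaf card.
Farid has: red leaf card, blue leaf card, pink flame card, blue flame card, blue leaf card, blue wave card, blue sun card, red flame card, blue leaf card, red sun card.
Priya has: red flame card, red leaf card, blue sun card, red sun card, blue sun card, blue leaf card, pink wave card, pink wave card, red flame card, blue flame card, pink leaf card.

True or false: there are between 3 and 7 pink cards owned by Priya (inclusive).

True

|pink cards owned by Priya| = 3.
The claim requires 3 ≤ 3 ≤ 7, which holds.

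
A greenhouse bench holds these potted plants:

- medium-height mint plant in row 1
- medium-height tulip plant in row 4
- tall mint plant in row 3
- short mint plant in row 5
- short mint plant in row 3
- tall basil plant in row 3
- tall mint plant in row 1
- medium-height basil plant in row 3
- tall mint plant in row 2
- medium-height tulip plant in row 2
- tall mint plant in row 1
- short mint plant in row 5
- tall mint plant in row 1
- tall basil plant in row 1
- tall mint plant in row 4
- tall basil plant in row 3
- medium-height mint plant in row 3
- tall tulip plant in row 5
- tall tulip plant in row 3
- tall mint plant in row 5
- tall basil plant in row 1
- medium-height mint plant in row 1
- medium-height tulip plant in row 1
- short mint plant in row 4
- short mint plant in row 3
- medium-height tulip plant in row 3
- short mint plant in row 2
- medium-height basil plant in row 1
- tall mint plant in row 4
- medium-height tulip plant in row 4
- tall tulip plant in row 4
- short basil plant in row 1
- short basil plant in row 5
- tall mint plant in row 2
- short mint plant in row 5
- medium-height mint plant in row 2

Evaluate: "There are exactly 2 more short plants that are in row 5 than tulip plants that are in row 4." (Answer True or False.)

|short plants in row 5| = 4.
|tulip plants in row 4| = 3.
The claim requires 4 − 3 (= 1) to equal 2, which does not hold.

False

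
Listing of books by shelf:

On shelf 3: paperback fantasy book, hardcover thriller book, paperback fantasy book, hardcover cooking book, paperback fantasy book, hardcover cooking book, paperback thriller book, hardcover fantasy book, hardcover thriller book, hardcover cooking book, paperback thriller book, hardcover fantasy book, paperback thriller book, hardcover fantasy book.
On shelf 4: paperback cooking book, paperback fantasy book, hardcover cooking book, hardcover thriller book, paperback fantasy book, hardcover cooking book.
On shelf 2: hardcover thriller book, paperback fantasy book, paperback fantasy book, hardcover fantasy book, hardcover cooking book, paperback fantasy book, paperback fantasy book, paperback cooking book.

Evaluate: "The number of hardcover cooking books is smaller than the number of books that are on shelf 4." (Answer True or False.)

There are 6 hardcover cooking books.
There are 6 books on shelf 4.
The claim requires 6 < 6, which does not hold.

False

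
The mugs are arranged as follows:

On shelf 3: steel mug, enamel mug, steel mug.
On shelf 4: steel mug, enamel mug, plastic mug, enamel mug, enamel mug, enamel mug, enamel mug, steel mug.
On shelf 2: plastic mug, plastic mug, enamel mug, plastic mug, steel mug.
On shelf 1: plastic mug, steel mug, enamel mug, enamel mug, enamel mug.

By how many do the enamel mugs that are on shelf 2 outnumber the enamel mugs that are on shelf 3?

0

enamel mugs on shelf 2: 1.
enamel mugs on shelf 3: 1.
1 − 1 = 0.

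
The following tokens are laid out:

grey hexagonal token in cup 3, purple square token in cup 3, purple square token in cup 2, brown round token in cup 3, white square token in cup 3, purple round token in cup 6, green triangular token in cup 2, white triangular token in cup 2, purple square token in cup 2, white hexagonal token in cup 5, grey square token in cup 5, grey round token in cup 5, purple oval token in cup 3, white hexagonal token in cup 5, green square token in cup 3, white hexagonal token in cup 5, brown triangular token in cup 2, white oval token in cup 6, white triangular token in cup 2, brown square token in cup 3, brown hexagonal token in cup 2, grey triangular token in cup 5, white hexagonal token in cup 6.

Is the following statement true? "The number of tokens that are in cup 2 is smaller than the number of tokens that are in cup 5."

False

tokens in cup 2: 7.
tokens in cup 5: 6.
The claim requires 7 < 6, which does not hold.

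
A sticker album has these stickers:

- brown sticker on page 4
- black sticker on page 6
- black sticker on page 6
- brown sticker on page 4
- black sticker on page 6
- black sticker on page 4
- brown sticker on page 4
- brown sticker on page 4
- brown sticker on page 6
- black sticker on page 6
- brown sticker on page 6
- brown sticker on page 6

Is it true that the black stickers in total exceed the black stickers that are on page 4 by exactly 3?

|black stickers| = 5.
|black stickers on page 4| = 1.
The claim requires 5 − 1 (= 4) to equal 3, which does not hold.

False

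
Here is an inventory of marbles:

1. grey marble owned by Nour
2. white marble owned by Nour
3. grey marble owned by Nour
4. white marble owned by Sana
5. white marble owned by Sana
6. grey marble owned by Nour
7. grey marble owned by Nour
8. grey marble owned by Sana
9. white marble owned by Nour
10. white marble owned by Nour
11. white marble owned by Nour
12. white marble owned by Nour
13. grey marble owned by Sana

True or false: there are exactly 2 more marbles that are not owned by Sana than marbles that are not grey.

|marbles that are not owned by Sana| = 9.
|marbles that are not grey| = 7.
The claim requires 9 − 7 (= 2) to equal 2, which holds.

True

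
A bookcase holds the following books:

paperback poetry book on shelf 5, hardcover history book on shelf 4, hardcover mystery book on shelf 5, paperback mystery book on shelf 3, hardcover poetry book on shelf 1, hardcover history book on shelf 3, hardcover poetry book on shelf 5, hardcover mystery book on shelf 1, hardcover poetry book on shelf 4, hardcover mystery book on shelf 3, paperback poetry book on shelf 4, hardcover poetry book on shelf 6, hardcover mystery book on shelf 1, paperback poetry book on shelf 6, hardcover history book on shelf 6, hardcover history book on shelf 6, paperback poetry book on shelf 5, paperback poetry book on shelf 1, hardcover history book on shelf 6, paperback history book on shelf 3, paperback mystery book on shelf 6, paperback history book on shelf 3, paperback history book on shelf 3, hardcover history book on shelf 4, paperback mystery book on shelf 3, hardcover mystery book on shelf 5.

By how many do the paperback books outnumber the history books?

paperback books: 11.
history books: 9.
11 − 9 = 2.

2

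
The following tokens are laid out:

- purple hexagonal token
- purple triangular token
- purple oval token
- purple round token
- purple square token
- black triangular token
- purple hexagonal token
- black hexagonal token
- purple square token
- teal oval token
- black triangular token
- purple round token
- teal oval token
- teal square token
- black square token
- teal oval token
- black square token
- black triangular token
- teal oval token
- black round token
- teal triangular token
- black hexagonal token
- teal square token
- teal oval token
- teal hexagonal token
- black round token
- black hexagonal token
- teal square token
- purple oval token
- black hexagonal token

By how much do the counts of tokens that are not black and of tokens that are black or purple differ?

tokens that are not black: 19. tokens that are black or purple: 20.
|19 − 20| = 20 − 19 = 1.

1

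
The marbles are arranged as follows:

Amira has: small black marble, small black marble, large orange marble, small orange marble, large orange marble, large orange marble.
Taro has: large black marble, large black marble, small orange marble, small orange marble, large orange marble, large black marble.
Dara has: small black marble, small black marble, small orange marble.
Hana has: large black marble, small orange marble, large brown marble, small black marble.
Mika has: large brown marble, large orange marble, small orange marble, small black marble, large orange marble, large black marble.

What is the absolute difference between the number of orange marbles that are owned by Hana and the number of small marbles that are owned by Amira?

2

orange marbles owned by Hana: 1. small marbles owned by Amira: 3.
|1 − 3| = 3 − 1 = 2.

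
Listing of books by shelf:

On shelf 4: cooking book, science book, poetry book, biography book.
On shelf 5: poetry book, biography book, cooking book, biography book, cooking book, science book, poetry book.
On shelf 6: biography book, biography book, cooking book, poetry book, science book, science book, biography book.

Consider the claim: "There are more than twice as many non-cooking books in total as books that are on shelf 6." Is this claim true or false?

non-cooking books: 14.
books on shelf 6: 7.
The claim requires 14 > 2 × 7 = 14, which does not hold.

False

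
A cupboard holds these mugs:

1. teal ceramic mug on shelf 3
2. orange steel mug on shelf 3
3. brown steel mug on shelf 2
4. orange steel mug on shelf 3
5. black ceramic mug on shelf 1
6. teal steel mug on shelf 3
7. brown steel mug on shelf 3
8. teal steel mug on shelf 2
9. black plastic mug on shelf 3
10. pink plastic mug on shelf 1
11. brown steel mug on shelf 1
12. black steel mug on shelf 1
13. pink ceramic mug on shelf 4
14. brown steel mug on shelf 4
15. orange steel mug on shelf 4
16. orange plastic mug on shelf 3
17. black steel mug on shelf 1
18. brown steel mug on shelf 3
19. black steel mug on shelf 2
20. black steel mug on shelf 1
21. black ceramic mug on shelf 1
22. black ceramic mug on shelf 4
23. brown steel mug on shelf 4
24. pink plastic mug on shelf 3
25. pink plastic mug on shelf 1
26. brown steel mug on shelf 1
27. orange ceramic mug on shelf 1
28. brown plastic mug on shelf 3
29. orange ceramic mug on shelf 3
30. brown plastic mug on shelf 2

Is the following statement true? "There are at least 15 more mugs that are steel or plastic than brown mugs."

mugs that are steel or plastic: 23.
brown mugs: 9.
The claim requires 23 − 9 = 14 ≥ 15, which does not hold.

False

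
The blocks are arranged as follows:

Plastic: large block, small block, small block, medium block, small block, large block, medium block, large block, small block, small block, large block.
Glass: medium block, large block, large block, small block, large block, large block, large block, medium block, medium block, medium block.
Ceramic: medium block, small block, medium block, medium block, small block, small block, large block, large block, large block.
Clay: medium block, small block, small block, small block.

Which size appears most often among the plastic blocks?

Counts by size (restricted to plastic blocks): small 5, large 4, medium 2.
The maximum is 5, held uniquely by small.

small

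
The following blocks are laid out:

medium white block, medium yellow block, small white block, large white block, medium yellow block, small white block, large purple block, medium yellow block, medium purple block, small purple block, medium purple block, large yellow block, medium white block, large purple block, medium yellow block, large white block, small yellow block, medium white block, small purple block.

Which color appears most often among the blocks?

Counts by color: white 7, yellow 6, purple 6.
The maximum is 7, held uniquely by white.

white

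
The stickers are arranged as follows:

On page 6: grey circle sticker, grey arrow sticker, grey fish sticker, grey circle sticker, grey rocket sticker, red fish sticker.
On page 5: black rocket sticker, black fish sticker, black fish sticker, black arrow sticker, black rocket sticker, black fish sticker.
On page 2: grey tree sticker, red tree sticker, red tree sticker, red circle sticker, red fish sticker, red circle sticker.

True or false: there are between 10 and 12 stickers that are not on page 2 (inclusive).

stickers that are not on page 2: 12.
The claim requires 10 ≤ 12 ≤ 12, which holds.

True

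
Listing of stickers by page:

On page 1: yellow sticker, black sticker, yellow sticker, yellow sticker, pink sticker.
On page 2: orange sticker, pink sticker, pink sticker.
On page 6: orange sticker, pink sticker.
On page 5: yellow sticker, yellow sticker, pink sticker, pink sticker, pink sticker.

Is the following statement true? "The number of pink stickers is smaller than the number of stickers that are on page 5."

False

There are 7 pink stickers.
There are 5 stickers on page 5.
The claim requires 7 < 5, which does not hold.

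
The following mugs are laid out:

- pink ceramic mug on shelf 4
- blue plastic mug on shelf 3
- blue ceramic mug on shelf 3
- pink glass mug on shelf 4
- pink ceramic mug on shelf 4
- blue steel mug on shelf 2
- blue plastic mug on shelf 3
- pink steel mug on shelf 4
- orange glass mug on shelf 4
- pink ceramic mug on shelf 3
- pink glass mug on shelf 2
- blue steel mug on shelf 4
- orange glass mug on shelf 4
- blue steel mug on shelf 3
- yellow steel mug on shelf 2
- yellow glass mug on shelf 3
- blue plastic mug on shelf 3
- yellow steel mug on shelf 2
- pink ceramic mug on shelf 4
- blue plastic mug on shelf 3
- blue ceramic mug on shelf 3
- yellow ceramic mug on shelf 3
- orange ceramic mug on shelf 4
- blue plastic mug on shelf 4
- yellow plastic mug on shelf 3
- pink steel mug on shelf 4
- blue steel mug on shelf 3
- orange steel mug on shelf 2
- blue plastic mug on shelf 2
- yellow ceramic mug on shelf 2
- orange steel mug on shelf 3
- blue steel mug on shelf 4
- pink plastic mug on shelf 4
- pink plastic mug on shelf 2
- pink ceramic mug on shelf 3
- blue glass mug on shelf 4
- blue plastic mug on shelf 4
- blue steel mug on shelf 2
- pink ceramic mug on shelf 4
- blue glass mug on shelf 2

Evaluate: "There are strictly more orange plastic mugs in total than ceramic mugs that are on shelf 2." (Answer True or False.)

False

There are 0 orange plastic mugs.
There is 1 ceramic mug on shelf 2.
The claim requires 0 > 1, which does not hold.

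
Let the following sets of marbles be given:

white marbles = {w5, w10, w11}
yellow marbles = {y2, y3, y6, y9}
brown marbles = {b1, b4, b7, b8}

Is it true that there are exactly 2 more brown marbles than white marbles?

False

There are 4 brown marbles.
There are 3 white marbles.
The claim requires 4 − 3 (= 1) to equal 2, which does not hold.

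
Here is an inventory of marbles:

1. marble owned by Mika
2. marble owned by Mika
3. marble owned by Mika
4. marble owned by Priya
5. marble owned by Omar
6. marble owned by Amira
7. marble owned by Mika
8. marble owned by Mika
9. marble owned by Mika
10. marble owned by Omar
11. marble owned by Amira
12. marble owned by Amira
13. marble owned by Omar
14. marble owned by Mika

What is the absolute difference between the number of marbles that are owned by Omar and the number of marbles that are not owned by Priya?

marbles owned by Omar: 3. marbles that are not owned by Priya: 13.
|3 − 13| = 13 − 3 = 10.

10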